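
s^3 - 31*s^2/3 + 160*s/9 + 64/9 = (s - 8)*(s - 8/3)*(s + 1/3)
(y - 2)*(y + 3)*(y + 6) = y^3 + 7*y^2 - 36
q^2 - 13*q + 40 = (q - 8)*(q - 5)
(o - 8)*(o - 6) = o^2 - 14*o + 48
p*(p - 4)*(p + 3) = p^3 - p^2 - 12*p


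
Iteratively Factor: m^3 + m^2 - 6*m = (m + 3)*(m^2 - 2*m) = m*(m + 3)*(m - 2)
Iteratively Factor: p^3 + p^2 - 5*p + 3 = (p - 1)*(p^2 + 2*p - 3) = (p - 1)*(p + 3)*(p - 1)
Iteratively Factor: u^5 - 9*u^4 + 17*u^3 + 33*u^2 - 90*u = (u - 3)*(u^4 - 6*u^3 - u^2 + 30*u) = (u - 3)*(u + 2)*(u^3 - 8*u^2 + 15*u) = (u - 3)^2*(u + 2)*(u^2 - 5*u) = (u - 5)*(u - 3)^2*(u + 2)*(u)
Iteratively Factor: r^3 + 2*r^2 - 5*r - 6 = (r + 1)*(r^2 + r - 6) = (r - 2)*(r + 1)*(r + 3)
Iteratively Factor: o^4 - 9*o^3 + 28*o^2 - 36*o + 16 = (o - 2)*(o^3 - 7*o^2 + 14*o - 8) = (o - 4)*(o - 2)*(o^2 - 3*o + 2) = (o - 4)*(o - 2)^2*(o - 1)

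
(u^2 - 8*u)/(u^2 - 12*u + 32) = u/(u - 4)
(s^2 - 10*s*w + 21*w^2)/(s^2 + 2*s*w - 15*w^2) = (s - 7*w)/(s + 5*w)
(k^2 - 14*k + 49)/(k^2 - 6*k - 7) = (k - 7)/(k + 1)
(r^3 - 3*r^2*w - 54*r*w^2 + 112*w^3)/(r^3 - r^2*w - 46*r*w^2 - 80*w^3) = (r^2 + 5*r*w - 14*w^2)/(r^2 + 7*r*w + 10*w^2)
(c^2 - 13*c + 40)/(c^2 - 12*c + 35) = (c - 8)/(c - 7)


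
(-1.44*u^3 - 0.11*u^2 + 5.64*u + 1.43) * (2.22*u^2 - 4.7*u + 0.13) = -3.1968*u^5 + 6.5238*u^4 + 12.8506*u^3 - 23.3477*u^2 - 5.9878*u + 0.1859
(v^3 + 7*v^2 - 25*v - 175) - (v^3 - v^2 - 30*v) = 8*v^2 + 5*v - 175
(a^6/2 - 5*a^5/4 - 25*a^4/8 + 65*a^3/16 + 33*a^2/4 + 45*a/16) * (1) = a^6/2 - 5*a^5/4 - 25*a^4/8 + 65*a^3/16 + 33*a^2/4 + 45*a/16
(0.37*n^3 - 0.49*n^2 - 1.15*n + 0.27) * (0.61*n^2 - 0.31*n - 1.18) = 0.2257*n^5 - 0.4136*n^4 - 0.9862*n^3 + 1.0994*n^2 + 1.2733*n - 0.3186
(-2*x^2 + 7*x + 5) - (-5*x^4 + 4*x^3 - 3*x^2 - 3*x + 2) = 5*x^4 - 4*x^3 + x^2 + 10*x + 3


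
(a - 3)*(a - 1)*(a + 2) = a^3 - 2*a^2 - 5*a + 6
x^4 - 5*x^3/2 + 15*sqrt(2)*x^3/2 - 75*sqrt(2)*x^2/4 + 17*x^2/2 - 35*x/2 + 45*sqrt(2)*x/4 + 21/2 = (x - 3/2)*(x - 1)*(x + sqrt(2)/2)*(x + 7*sqrt(2))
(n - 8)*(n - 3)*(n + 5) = n^3 - 6*n^2 - 31*n + 120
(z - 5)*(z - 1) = z^2 - 6*z + 5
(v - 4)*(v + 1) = v^2 - 3*v - 4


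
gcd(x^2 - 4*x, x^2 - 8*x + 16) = x - 4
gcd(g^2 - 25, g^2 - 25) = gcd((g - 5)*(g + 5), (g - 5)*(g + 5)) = g^2 - 25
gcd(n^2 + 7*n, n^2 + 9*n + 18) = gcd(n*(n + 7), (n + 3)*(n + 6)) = 1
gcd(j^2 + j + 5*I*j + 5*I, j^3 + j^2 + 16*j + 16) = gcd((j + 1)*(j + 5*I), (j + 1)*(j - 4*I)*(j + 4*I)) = j + 1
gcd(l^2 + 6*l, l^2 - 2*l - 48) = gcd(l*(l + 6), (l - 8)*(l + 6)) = l + 6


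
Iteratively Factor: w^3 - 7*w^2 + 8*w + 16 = (w + 1)*(w^2 - 8*w + 16) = (w - 4)*(w + 1)*(w - 4)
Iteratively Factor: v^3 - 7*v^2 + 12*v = (v - 4)*(v^2 - 3*v) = v*(v - 4)*(v - 3)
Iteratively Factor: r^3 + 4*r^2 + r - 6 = (r + 2)*(r^2 + 2*r - 3) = (r + 2)*(r + 3)*(r - 1)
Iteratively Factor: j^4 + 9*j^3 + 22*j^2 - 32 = (j - 1)*(j^3 + 10*j^2 + 32*j + 32) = (j - 1)*(j + 4)*(j^2 + 6*j + 8) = (j - 1)*(j + 2)*(j + 4)*(j + 4)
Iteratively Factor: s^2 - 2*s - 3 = (s + 1)*(s - 3)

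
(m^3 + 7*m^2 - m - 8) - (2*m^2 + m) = m^3 + 5*m^2 - 2*m - 8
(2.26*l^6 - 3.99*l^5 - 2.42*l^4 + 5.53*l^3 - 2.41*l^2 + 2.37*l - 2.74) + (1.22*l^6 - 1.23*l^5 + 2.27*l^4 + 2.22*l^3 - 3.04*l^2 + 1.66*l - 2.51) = 3.48*l^6 - 5.22*l^5 - 0.15*l^4 + 7.75*l^3 - 5.45*l^2 + 4.03*l - 5.25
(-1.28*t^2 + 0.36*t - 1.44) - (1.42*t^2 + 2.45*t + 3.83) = -2.7*t^2 - 2.09*t - 5.27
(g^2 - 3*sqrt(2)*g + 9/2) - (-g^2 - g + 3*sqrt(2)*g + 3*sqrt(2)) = 2*g^2 - 6*sqrt(2)*g + g - 3*sqrt(2) + 9/2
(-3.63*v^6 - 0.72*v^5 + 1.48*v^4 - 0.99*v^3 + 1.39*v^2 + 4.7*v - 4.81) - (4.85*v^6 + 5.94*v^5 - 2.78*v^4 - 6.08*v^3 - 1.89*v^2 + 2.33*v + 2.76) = -8.48*v^6 - 6.66*v^5 + 4.26*v^4 + 5.09*v^3 + 3.28*v^2 + 2.37*v - 7.57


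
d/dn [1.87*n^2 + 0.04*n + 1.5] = 3.74*n + 0.04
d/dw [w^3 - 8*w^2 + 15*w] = 3*w^2 - 16*w + 15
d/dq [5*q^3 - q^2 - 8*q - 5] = 15*q^2 - 2*q - 8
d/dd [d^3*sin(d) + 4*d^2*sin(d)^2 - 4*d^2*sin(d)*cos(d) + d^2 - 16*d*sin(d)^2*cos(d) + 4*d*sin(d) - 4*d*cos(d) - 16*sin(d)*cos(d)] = d^3*cos(d) + 3*d^2*sin(d) - 4*sqrt(2)*d^2*cos(2*d + pi/4) + 8*d*sin(d) - 12*d*sin(3*d) - 4*sqrt(2)*d*sin(2*d + pi/4) + 4*d*cos(d) + 6*d - 4*cos(d) - 16*cos(2*d) + 4*cos(3*d) - 4*sqrt(2)*cos(d + pi/4)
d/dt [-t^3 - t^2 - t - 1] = -3*t^2 - 2*t - 1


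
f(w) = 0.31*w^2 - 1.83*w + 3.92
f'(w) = 0.62*w - 1.83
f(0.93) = 2.49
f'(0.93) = -1.25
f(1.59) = 1.79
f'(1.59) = -0.84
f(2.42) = 1.31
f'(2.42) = -0.33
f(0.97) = 2.44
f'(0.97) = -1.23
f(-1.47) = 7.28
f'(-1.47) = -2.74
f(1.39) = 1.98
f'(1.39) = -0.97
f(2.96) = 1.22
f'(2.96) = 0.01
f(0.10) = 3.74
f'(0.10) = -1.77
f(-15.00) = 101.12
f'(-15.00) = -11.13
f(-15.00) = 101.12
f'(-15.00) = -11.13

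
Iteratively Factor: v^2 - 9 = (v + 3)*(v - 3)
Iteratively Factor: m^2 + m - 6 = (m + 3)*(m - 2)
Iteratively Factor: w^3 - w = (w)*(w^2 - 1) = w*(w + 1)*(w - 1)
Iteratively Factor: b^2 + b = (b)*(b + 1)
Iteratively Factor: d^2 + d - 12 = (d + 4)*(d - 3)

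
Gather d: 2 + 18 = 20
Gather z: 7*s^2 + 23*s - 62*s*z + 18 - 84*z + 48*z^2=7*s^2 + 23*s + 48*z^2 + z*(-62*s - 84) + 18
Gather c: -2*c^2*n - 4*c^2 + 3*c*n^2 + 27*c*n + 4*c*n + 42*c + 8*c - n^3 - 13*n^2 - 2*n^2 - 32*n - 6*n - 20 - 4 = c^2*(-2*n - 4) + c*(3*n^2 + 31*n + 50) - n^3 - 15*n^2 - 38*n - 24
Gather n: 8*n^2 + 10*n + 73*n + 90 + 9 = 8*n^2 + 83*n + 99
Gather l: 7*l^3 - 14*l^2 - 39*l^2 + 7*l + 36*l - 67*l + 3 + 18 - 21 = 7*l^3 - 53*l^2 - 24*l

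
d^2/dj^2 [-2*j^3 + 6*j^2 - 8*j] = 12 - 12*j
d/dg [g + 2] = 1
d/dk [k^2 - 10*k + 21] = 2*k - 10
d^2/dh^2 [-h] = 0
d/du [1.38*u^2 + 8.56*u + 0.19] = 2.76*u + 8.56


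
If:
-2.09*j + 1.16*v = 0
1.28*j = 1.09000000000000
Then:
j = 0.85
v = 1.53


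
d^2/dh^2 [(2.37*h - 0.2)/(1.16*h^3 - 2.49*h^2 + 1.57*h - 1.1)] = (19.134432*h^5 - 44.302488*h^4 + 29.998866*h^3 + 26.66388*h^2 - 35.78862*h + 8.29562)/(1.560896*h^9 - 10.051632*h^8 + 27.914124*h^7 - 47.087457*h^6 + 56.843763*h^5 - 50.893053*h^4 + 33.882073*h^3 - 17.17287*h^2 + 5.6991*h - 1.331)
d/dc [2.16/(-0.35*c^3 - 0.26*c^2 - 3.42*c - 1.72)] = (2.268*c^2 + 1.1232*c + 7.3872)/(0.35*c^3 + 0.26*c^2 + 3.42*c + 1.72)^2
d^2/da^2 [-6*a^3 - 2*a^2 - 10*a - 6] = -36*a - 4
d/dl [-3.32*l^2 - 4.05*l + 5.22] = -6.64*l - 4.05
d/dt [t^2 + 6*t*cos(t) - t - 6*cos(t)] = -6*t*sin(t) + 2*t + 6*sqrt(2)*sin(t + pi/4) - 1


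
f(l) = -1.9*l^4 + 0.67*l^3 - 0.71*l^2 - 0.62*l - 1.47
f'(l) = -7.6*l^3 + 2.01*l^2 - 1.42*l - 0.62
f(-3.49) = -318.31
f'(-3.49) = 351.88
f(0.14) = -1.57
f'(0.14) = -0.80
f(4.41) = -679.18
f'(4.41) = -619.61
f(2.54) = -75.73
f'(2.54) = -115.80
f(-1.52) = -14.66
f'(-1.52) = 32.87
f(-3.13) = -209.39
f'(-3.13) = 256.57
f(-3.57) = -347.41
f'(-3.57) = 375.86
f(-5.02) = -1307.62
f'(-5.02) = 1018.61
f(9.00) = -12042.03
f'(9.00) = -5390.99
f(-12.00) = -40652.43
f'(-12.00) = 13438.66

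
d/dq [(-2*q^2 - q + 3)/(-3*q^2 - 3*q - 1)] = (3*q^2 + 22*q + 10)/(9*q^4 + 18*q^3 + 15*q^2 + 6*q + 1)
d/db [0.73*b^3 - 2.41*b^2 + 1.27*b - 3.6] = 2.19*b^2 - 4.82*b + 1.27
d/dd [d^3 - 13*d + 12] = 3*d^2 - 13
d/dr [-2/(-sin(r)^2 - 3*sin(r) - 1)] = -2*(2*sin(r) + 3)*cos(r)/(sin(r)^2 + 3*sin(r) + 1)^2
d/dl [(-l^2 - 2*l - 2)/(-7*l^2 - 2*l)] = 4*(-3*l^2 - 7*l - 1)/(l^2*(49*l^2 + 28*l + 4))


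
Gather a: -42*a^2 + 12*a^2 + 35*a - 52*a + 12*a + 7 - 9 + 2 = -30*a^2 - 5*a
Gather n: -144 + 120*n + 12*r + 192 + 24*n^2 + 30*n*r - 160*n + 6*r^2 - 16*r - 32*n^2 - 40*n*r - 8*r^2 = -8*n^2 + n*(-10*r - 40) - 2*r^2 - 4*r + 48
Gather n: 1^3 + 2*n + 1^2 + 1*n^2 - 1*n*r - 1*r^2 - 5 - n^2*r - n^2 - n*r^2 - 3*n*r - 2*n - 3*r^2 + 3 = -n^2*r + n*(-r^2 - 4*r) - 4*r^2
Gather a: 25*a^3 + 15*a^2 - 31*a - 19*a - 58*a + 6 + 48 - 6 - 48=25*a^3 + 15*a^2 - 108*a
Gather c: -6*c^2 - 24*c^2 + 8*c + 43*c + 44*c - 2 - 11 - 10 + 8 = -30*c^2 + 95*c - 15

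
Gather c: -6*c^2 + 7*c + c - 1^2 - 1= -6*c^2 + 8*c - 2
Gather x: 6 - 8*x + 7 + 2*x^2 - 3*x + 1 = 2*x^2 - 11*x + 14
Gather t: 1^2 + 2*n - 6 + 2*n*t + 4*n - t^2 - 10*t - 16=6*n - t^2 + t*(2*n - 10) - 21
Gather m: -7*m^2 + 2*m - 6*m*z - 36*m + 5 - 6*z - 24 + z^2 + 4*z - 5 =-7*m^2 + m*(-6*z - 34) + z^2 - 2*z - 24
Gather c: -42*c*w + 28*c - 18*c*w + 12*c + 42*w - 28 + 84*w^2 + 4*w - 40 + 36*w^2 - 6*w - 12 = c*(40 - 60*w) + 120*w^2 + 40*w - 80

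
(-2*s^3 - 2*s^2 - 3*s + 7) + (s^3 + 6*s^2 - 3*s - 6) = -s^3 + 4*s^2 - 6*s + 1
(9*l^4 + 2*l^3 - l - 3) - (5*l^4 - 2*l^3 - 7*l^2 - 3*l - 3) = 4*l^4 + 4*l^3 + 7*l^2 + 2*l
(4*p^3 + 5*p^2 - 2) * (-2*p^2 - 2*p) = -8*p^5 - 18*p^4 - 10*p^3 + 4*p^2 + 4*p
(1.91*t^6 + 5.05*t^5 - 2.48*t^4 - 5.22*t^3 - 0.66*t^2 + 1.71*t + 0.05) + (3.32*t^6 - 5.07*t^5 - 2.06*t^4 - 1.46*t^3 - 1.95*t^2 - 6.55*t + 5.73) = 5.23*t^6 - 0.0200000000000005*t^5 - 4.54*t^4 - 6.68*t^3 - 2.61*t^2 - 4.84*t + 5.78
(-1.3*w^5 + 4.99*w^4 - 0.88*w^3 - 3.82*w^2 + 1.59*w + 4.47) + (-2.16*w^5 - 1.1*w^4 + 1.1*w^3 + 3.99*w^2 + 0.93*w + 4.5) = -3.46*w^5 + 3.89*w^4 + 0.22*w^3 + 0.17*w^2 + 2.52*w + 8.97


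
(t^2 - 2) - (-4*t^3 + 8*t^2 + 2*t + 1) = 4*t^3 - 7*t^2 - 2*t - 3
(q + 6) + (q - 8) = 2*q - 2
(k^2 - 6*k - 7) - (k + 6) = k^2 - 7*k - 13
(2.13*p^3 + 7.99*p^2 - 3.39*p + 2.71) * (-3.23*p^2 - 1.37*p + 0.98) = -6.8799*p^5 - 28.7258*p^4 + 2.0908*p^3 + 3.7212*p^2 - 7.0349*p + 2.6558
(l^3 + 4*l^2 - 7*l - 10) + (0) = l^3 + 4*l^2 - 7*l - 10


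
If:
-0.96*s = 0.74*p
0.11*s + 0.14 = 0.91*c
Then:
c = 0.120879120879121*s + 0.153846153846154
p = -1.2972972972973*s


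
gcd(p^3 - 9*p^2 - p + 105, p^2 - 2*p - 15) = p^2 - 2*p - 15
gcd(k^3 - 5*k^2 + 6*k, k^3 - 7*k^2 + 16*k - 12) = k^2 - 5*k + 6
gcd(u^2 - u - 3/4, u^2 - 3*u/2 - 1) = u + 1/2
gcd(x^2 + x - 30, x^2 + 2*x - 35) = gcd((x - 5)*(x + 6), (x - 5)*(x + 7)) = x - 5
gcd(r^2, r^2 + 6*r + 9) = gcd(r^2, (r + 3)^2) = 1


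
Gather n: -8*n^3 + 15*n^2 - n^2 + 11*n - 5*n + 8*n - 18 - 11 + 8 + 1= -8*n^3 + 14*n^2 + 14*n - 20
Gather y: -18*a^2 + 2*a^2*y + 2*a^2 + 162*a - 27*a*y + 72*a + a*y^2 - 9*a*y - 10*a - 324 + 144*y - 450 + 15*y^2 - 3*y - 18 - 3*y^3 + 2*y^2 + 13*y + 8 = -16*a^2 + 224*a - 3*y^3 + y^2*(a + 17) + y*(2*a^2 - 36*a + 154) - 784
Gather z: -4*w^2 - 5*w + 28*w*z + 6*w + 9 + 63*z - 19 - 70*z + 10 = -4*w^2 + w + z*(28*w - 7)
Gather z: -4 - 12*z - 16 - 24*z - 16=-36*z - 36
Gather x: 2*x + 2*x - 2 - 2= 4*x - 4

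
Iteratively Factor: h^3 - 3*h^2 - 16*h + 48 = (h - 4)*(h^2 + h - 12) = (h - 4)*(h - 3)*(h + 4)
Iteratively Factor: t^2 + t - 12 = (t - 3)*(t + 4)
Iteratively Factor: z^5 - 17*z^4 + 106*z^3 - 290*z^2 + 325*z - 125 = (z - 1)*(z^4 - 16*z^3 + 90*z^2 - 200*z + 125) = (z - 5)*(z - 1)*(z^3 - 11*z^2 + 35*z - 25) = (z - 5)*(z - 1)^2*(z^2 - 10*z + 25) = (z - 5)^2*(z - 1)^2*(z - 5)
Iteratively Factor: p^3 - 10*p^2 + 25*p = (p - 5)*(p^2 - 5*p) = p*(p - 5)*(p - 5)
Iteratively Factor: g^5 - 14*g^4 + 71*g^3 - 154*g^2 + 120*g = (g - 2)*(g^4 - 12*g^3 + 47*g^2 - 60*g) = (g - 4)*(g - 2)*(g^3 - 8*g^2 + 15*g) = (g - 5)*(g - 4)*(g - 2)*(g^2 - 3*g) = g*(g - 5)*(g - 4)*(g - 2)*(g - 3)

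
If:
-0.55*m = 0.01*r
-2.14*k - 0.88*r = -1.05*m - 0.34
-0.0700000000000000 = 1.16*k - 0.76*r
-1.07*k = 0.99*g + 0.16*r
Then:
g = -0.11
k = 0.07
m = -0.00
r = 0.20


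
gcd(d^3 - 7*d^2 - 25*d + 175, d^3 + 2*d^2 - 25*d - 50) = d^2 - 25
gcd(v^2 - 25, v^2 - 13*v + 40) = v - 5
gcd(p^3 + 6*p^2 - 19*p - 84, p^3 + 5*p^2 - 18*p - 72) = p^2 - p - 12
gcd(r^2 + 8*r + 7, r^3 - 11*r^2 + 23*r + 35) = r + 1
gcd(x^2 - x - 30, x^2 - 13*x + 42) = x - 6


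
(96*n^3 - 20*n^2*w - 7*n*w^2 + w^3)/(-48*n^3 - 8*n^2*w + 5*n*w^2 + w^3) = (-8*n + w)/(4*n + w)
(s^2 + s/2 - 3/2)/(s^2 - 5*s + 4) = (s + 3/2)/(s - 4)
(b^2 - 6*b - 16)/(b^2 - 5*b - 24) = (b + 2)/(b + 3)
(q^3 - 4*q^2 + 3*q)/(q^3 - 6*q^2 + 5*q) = (q - 3)/(q - 5)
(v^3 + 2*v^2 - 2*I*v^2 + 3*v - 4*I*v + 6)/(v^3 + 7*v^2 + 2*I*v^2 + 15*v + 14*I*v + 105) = (v^2 + v*(2 + I) + 2*I)/(v^2 + v*(7 + 5*I) + 35*I)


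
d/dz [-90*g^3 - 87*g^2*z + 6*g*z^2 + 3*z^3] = -87*g^2 + 12*g*z + 9*z^2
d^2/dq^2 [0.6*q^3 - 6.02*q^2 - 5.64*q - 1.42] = 3.6*q - 12.04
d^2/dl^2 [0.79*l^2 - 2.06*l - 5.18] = 1.58000000000000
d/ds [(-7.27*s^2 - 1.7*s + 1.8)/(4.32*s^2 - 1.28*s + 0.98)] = (16.6496*s^2 - 29.8012*s + 0.638)/(18.6624*s^4 - 11.0592*s^3 + 10.1056*s^2 - 2.5088*s + 0.9604)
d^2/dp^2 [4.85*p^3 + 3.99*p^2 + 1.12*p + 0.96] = 29.1*p + 7.98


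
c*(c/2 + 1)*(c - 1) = c^3/2 + c^2/2 - c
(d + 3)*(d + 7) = d^2 + 10*d + 21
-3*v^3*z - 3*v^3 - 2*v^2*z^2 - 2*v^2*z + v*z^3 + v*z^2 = (-3*v + z)*(v + z)*(v*z + v)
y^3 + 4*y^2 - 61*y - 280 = (y - 8)*(y + 5)*(y + 7)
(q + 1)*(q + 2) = q^2 + 3*q + 2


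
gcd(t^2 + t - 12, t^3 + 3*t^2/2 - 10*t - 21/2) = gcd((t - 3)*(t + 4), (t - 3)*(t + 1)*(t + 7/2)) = t - 3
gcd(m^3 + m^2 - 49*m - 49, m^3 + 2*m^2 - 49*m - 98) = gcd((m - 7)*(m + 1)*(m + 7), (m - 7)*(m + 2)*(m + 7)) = m^2 - 49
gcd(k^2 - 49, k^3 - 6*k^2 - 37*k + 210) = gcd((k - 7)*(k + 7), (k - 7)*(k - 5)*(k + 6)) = k - 7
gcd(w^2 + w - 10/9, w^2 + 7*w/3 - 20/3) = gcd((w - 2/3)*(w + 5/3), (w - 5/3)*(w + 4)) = 1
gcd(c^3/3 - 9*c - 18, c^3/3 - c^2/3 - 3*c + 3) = c + 3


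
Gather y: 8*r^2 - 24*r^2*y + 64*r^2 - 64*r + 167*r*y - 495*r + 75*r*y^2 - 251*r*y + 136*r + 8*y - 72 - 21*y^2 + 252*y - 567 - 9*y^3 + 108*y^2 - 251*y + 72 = 72*r^2 - 423*r - 9*y^3 + y^2*(75*r + 87) + y*(-24*r^2 - 84*r + 9) - 567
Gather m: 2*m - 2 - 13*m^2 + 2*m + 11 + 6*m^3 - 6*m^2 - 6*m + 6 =6*m^3 - 19*m^2 - 2*m + 15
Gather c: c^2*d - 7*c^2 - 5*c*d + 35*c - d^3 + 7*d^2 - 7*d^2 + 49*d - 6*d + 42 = c^2*(d - 7) + c*(35 - 5*d) - d^3 + 43*d + 42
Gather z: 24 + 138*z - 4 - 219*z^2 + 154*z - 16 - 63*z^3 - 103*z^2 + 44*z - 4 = -63*z^3 - 322*z^2 + 336*z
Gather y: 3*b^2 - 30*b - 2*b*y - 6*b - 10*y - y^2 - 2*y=3*b^2 - 36*b - y^2 + y*(-2*b - 12)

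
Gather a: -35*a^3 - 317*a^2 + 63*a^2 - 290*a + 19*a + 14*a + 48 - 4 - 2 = -35*a^3 - 254*a^2 - 257*a + 42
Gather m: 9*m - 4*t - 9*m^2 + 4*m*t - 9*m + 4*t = -9*m^2 + 4*m*t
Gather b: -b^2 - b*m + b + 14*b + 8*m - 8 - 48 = -b^2 + b*(15 - m) + 8*m - 56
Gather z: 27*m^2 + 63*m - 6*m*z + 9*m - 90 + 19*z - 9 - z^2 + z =27*m^2 + 72*m - z^2 + z*(20 - 6*m) - 99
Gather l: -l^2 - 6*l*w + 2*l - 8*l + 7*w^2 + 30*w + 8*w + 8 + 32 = -l^2 + l*(-6*w - 6) + 7*w^2 + 38*w + 40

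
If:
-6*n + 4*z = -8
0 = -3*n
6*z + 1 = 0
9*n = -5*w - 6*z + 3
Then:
No Solution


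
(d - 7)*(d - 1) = d^2 - 8*d + 7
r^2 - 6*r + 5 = (r - 5)*(r - 1)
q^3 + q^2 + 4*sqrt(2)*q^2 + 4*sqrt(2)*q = q*(q + 1)*(q + 4*sqrt(2))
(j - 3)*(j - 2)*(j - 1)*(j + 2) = j^4 - 4*j^3 - j^2 + 16*j - 12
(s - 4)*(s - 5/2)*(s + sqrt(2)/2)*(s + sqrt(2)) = s^4 - 13*s^3/2 + 3*sqrt(2)*s^3/2 - 39*sqrt(2)*s^2/4 + 11*s^2 - 13*s/2 + 15*sqrt(2)*s + 10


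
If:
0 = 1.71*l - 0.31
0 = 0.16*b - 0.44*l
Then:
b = 0.50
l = 0.18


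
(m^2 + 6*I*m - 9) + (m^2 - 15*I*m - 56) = 2*m^2 - 9*I*m - 65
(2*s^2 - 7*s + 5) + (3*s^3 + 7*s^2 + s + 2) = 3*s^3 + 9*s^2 - 6*s + 7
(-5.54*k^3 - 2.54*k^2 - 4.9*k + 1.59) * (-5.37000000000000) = 29.7498*k^3 + 13.6398*k^2 + 26.313*k - 8.5383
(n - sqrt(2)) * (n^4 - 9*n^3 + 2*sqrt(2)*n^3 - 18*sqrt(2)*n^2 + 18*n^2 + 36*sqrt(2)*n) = n^5 - 9*n^4 + sqrt(2)*n^4 - 9*sqrt(2)*n^3 + 14*n^3 + 18*sqrt(2)*n^2 + 36*n^2 - 72*n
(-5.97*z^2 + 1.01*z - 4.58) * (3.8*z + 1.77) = -22.686*z^3 - 6.7289*z^2 - 15.6163*z - 8.1066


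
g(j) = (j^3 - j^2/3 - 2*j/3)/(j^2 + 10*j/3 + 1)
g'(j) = (-2*j - 10/3)*(j^3 - j^2/3 - 2*j/3)/(j^2 + 10*j/3 + 1)^2 + (3*j^2 - 2*j/3 - 2/3)/(j^2 + 10*j/3 + 1) = (9*j^4 + 60*j^3 + 23*j^2 - 6*j - 6)/(9*j^4 + 60*j^3 + 118*j^2 + 60*j + 9)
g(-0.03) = 0.02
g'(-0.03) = -0.79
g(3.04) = 1.13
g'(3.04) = 0.71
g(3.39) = 1.38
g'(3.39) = 0.74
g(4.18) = 1.99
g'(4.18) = 0.79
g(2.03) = 0.47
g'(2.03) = 0.58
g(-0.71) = 0.06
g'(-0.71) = -1.39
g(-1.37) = 1.35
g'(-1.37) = -3.00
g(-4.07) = -17.56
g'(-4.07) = -8.18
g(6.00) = 3.51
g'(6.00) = 0.87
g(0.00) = 0.00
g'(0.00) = -0.67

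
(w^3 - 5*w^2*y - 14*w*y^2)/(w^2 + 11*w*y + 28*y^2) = w*(w^2 - 5*w*y - 14*y^2)/(w^2 + 11*w*y + 28*y^2)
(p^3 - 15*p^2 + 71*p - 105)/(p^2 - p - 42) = (p^2 - 8*p + 15)/(p + 6)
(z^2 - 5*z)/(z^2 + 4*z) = (z - 5)/(z + 4)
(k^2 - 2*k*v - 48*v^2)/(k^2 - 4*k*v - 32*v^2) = (k + 6*v)/(k + 4*v)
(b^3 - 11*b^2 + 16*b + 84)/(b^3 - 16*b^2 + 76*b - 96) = (b^2 - 5*b - 14)/(b^2 - 10*b + 16)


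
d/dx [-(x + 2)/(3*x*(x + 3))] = (x^2 + 4*x + 6)/(3*x^2*(x^2 + 6*x + 9))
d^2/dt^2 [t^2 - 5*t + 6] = 2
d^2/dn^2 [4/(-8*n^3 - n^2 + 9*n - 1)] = 8*((24*n + 1)*(8*n^3 + n^2 - 9*n + 1) - (24*n^2 + 2*n - 9)^2)/(8*n^3 + n^2 - 9*n + 1)^3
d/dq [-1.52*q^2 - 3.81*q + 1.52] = -3.04*q - 3.81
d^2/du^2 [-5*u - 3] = 0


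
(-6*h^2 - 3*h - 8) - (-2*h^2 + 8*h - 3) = -4*h^2 - 11*h - 5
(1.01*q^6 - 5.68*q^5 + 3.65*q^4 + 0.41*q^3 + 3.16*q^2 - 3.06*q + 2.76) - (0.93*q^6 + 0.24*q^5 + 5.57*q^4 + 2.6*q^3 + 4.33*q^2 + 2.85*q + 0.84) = 0.08*q^6 - 5.92*q^5 - 1.92*q^4 - 2.19*q^3 - 1.17*q^2 - 5.91*q + 1.92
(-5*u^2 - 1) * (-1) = 5*u^2 + 1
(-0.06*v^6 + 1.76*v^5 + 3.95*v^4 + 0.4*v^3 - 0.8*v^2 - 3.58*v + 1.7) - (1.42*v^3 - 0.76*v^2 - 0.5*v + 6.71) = -0.06*v^6 + 1.76*v^5 + 3.95*v^4 - 1.02*v^3 - 0.04*v^2 - 3.08*v - 5.01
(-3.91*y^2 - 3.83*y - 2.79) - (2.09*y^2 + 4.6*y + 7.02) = -6.0*y^2 - 8.43*y - 9.81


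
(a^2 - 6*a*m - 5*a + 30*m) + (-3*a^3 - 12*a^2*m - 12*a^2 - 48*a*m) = -3*a^3 - 12*a^2*m - 11*a^2 - 54*a*m - 5*a + 30*m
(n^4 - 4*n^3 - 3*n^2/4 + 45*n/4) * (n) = n^5 - 4*n^4 - 3*n^3/4 + 45*n^2/4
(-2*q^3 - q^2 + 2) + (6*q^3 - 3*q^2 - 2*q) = 4*q^3 - 4*q^2 - 2*q + 2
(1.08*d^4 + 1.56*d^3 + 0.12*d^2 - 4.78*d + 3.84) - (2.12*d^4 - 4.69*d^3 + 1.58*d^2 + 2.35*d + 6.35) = -1.04*d^4 + 6.25*d^3 - 1.46*d^2 - 7.13*d - 2.51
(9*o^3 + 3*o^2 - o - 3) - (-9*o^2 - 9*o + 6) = 9*o^3 + 12*o^2 + 8*o - 9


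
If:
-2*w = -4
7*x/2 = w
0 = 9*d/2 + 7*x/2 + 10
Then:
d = -8/3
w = 2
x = 4/7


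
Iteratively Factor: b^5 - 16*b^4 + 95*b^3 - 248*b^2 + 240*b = (b)*(b^4 - 16*b^3 + 95*b^2 - 248*b + 240) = b*(b - 5)*(b^3 - 11*b^2 + 40*b - 48) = b*(b - 5)*(b - 4)*(b^2 - 7*b + 12) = b*(b - 5)*(b - 4)^2*(b - 3)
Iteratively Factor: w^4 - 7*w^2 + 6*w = (w + 3)*(w^3 - 3*w^2 + 2*w) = w*(w + 3)*(w^2 - 3*w + 2) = w*(w - 1)*(w + 3)*(w - 2)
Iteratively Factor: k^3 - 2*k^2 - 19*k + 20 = (k - 1)*(k^2 - k - 20) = (k - 1)*(k + 4)*(k - 5)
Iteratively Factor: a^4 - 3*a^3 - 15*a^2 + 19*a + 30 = (a - 2)*(a^3 - a^2 - 17*a - 15) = (a - 5)*(a - 2)*(a^2 + 4*a + 3) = (a - 5)*(a - 2)*(a + 3)*(a + 1)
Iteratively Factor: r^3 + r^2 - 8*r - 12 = (r + 2)*(r^2 - r - 6) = (r + 2)^2*(r - 3)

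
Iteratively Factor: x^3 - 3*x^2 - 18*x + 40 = (x - 5)*(x^2 + 2*x - 8) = (x - 5)*(x + 4)*(x - 2)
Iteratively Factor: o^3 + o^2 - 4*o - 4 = (o + 2)*(o^2 - o - 2) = (o + 1)*(o + 2)*(o - 2)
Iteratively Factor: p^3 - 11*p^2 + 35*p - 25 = (p - 1)*(p^2 - 10*p + 25) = (p - 5)*(p - 1)*(p - 5)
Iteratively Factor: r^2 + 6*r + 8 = (r + 4)*(r + 2)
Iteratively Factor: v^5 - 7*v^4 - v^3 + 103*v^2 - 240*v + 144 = (v - 1)*(v^4 - 6*v^3 - 7*v^2 + 96*v - 144) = (v - 3)*(v - 1)*(v^3 - 3*v^2 - 16*v + 48) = (v - 4)*(v - 3)*(v - 1)*(v^2 + v - 12) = (v - 4)*(v - 3)*(v - 1)*(v + 4)*(v - 3)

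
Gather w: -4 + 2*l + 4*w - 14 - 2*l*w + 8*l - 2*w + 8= 10*l + w*(2 - 2*l) - 10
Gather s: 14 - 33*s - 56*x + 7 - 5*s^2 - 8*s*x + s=-5*s^2 + s*(-8*x - 32) - 56*x + 21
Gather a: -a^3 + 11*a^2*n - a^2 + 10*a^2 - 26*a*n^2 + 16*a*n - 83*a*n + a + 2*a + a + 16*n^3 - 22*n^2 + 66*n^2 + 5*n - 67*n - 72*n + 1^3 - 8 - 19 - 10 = -a^3 + a^2*(11*n + 9) + a*(-26*n^2 - 67*n + 4) + 16*n^3 + 44*n^2 - 134*n - 36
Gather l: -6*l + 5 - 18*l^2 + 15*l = -18*l^2 + 9*l + 5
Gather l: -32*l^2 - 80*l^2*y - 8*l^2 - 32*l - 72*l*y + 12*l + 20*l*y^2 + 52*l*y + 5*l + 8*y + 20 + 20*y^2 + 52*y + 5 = l^2*(-80*y - 40) + l*(20*y^2 - 20*y - 15) + 20*y^2 + 60*y + 25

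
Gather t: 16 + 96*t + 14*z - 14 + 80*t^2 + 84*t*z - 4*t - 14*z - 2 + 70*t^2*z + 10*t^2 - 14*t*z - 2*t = t^2*(70*z + 90) + t*(70*z + 90)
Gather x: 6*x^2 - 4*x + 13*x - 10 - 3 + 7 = 6*x^2 + 9*x - 6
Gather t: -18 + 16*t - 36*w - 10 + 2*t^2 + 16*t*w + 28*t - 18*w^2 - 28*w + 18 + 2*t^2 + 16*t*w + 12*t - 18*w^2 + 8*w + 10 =4*t^2 + t*(32*w + 56) - 36*w^2 - 56*w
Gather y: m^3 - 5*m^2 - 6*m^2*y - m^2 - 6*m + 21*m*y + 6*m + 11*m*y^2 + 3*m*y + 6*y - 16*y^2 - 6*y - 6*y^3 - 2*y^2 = m^3 - 6*m^2 - 6*y^3 + y^2*(11*m - 18) + y*(-6*m^2 + 24*m)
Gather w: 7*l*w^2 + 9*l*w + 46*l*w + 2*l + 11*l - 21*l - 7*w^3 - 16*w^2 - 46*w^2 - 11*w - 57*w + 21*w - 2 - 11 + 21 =-8*l - 7*w^3 + w^2*(7*l - 62) + w*(55*l - 47) + 8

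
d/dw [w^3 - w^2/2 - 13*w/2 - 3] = 3*w^2 - w - 13/2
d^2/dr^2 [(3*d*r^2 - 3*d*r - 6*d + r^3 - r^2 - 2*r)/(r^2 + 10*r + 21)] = 6*(-11*d*r^3 - 69*d*r^2 + 3*d*r + 493*d + 29*r^3 + 231*r^2 + 483*r - 7)/(r^6 + 30*r^5 + 363*r^4 + 2260*r^3 + 7623*r^2 + 13230*r + 9261)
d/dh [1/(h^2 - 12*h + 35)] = 2*(6 - h)/(h^2 - 12*h + 35)^2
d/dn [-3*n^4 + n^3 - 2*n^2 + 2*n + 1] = -12*n^3 + 3*n^2 - 4*n + 2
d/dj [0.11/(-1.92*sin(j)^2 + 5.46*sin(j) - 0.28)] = (0.4224*sin(j) - 0.6006)*cos(j)/(1.92*sin(j)^2 - 5.46*sin(j) + 0.28)^2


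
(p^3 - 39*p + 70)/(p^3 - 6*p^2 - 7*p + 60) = (p^2 + 5*p - 14)/(p^2 - p - 12)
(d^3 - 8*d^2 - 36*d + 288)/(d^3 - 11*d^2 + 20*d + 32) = (d^2 - 36)/(d^2 - 3*d - 4)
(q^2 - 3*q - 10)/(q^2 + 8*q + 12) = (q - 5)/(q + 6)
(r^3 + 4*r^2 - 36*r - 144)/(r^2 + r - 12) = (r^2 - 36)/(r - 3)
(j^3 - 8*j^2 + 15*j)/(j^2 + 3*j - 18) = j*(j - 5)/(j + 6)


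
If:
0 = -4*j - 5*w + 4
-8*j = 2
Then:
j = -1/4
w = 1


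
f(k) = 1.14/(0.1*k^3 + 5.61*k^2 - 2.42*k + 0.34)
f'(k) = 1.14*(-0.3*k^2 - 11.22*k + 2.42)/(0.1*k^3 + 5.61*k^2 - 2.42*k + 0.34)^2 = (-0.342*k^2 - 12.7908*k + 2.7588)/(0.1*k^3 + 5.61*k^2 - 2.42*k + 0.34)^2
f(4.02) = 0.01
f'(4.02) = -0.01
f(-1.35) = 0.08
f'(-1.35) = 0.11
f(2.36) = 0.04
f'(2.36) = -0.04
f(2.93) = 0.03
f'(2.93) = -0.02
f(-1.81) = 0.05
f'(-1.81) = 0.05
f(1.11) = 0.24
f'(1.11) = -0.54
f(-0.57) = 0.32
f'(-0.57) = 0.80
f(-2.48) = 0.03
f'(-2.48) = 0.02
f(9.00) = 0.00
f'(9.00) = -0.00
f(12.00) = 0.00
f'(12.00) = -0.00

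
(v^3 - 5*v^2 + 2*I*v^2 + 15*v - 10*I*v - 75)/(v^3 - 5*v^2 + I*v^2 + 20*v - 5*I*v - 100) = (v - 3*I)/(v - 4*I)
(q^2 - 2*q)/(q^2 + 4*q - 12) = q/(q + 6)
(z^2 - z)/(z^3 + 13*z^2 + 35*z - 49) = z/(z^2 + 14*z + 49)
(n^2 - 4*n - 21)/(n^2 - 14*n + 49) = (n + 3)/(n - 7)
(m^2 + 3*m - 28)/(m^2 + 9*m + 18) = (m^2 + 3*m - 28)/(m^2 + 9*m + 18)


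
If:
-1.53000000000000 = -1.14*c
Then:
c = 1.34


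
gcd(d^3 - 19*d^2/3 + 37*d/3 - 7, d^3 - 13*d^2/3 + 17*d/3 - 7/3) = d^2 - 10*d/3 + 7/3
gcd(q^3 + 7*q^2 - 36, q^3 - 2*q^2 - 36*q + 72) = q^2 + 4*q - 12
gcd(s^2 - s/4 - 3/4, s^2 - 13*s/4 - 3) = s + 3/4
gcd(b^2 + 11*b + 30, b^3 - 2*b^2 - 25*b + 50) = b + 5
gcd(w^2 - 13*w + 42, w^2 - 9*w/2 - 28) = 1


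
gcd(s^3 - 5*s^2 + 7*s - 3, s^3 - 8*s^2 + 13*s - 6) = s^2 - 2*s + 1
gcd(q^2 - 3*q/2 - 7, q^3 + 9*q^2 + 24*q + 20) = q + 2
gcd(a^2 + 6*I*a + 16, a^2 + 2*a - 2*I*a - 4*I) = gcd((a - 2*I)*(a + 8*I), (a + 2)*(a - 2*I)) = a - 2*I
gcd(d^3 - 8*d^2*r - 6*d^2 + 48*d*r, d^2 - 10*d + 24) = d - 6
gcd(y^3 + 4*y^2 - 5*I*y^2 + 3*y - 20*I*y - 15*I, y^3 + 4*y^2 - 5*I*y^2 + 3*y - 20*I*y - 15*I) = y^3 + y^2*(4 - 5*I) + y*(3 - 20*I) - 15*I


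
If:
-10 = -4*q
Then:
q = 5/2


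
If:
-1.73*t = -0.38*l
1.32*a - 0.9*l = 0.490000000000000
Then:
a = 3.10406698564593*t + 0.371212121212121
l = 4.55263157894737*t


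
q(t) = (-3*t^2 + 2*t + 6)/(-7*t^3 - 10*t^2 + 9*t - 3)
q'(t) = (2 - 6*t)/(-7*t^3 - 10*t^2 + 9*t - 3) + (-3*t^2 + 2*t + 6)*(21*t^2 + 20*t - 9)/(-7*t^3 - 10*t^2 + 9*t - 3)^2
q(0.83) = -0.87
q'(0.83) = 3.46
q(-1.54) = 0.28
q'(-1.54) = -0.94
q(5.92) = 0.05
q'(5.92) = -0.00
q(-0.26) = -0.90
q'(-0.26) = -2.55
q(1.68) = -0.02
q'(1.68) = 0.19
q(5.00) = 0.05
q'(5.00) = -0.01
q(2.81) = 0.06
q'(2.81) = 0.01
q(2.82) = 0.06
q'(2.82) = 0.01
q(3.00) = 0.06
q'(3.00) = 0.01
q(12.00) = 0.03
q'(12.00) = 0.00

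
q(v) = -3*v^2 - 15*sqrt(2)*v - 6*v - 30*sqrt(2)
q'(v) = -6*v - 15*sqrt(2) - 6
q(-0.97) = -18.85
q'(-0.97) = -21.39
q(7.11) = -387.57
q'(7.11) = -69.87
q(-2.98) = 12.03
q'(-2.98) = -9.33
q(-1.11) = -15.92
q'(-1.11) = -20.55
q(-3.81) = 17.71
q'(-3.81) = -4.35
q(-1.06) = -16.95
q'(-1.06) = -20.85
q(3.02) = -151.97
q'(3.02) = -45.33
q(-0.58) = -27.65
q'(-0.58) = -23.73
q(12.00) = -800.98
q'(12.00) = -99.21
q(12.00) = -800.98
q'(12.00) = -99.21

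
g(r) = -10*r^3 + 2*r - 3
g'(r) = 2 - 30*r^2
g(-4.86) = 1135.19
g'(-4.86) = -706.59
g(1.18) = -17.07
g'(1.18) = -39.77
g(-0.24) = -3.34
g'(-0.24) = 0.27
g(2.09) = -90.11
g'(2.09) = -129.04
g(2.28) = -116.96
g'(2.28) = -153.95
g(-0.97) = 4.19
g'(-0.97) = -26.23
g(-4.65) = 993.15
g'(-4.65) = -646.68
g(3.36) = -375.61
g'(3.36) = -336.69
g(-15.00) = 33717.00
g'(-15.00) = -6748.00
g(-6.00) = 2145.00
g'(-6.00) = -1078.00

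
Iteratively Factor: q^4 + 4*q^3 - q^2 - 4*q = (q)*(q^3 + 4*q^2 - q - 4) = q*(q + 4)*(q^2 - 1) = q*(q - 1)*(q + 4)*(q + 1)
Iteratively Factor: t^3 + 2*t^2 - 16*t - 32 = (t + 4)*(t^2 - 2*t - 8) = (t + 2)*(t + 4)*(t - 4)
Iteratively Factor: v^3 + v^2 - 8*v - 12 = (v - 3)*(v^2 + 4*v + 4) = (v - 3)*(v + 2)*(v + 2)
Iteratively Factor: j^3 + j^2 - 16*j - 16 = (j - 4)*(j^2 + 5*j + 4) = (j - 4)*(j + 1)*(j + 4)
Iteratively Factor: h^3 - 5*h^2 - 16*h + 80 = (h - 4)*(h^2 - h - 20) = (h - 5)*(h - 4)*(h + 4)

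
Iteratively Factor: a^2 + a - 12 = (a - 3)*(a + 4)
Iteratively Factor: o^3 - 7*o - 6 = (o + 2)*(o^2 - 2*o - 3) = (o - 3)*(o + 2)*(o + 1)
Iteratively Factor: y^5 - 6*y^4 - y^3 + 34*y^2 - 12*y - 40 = (y - 2)*(y^4 - 4*y^3 - 9*y^2 + 16*y + 20) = (y - 2)*(y + 2)*(y^3 - 6*y^2 + 3*y + 10) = (y - 2)*(y + 1)*(y + 2)*(y^2 - 7*y + 10) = (y - 5)*(y - 2)*(y + 1)*(y + 2)*(y - 2)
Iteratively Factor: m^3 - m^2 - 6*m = (m + 2)*(m^2 - 3*m) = m*(m + 2)*(m - 3)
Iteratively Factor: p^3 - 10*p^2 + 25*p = (p - 5)*(p^2 - 5*p) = p*(p - 5)*(p - 5)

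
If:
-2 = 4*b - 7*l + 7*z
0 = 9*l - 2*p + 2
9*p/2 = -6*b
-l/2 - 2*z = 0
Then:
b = -213/356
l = -4/89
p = 71/89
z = 1/89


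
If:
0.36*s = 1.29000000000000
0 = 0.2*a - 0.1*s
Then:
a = 1.79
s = 3.58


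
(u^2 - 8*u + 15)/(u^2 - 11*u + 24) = (u - 5)/(u - 8)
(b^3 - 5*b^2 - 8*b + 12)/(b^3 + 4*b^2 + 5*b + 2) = (b^2 - 7*b + 6)/(b^2 + 2*b + 1)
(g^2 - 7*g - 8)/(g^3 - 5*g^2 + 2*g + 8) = (g - 8)/(g^2 - 6*g + 8)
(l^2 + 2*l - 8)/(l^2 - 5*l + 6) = (l + 4)/(l - 3)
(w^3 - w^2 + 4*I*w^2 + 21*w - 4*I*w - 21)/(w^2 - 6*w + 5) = (w^2 + 4*I*w + 21)/(w - 5)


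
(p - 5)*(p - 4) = p^2 - 9*p + 20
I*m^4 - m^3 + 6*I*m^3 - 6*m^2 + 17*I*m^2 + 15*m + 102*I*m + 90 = (m + 6)*(m - 3*I)*(m + 5*I)*(I*m + 1)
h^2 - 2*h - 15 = (h - 5)*(h + 3)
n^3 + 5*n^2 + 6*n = n*(n + 2)*(n + 3)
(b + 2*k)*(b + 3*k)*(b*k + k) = b^3*k + 5*b^2*k^2 + b^2*k + 6*b*k^3 + 5*b*k^2 + 6*k^3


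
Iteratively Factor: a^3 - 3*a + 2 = (a - 1)*(a^2 + a - 2) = (a - 1)*(a + 2)*(a - 1)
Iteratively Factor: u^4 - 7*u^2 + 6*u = (u + 3)*(u^3 - 3*u^2 + 2*u) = (u - 1)*(u + 3)*(u^2 - 2*u) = (u - 2)*(u - 1)*(u + 3)*(u)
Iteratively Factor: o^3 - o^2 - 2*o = (o)*(o^2 - o - 2) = o*(o - 2)*(o + 1)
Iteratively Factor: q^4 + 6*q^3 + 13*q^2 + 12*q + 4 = (q + 2)*(q^3 + 4*q^2 + 5*q + 2) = (q + 1)*(q + 2)*(q^2 + 3*q + 2) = (q + 1)*(q + 2)^2*(q + 1)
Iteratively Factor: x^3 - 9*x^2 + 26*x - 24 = (x - 3)*(x^2 - 6*x + 8) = (x - 4)*(x - 3)*(x - 2)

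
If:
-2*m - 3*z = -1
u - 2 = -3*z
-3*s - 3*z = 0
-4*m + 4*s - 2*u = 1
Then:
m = -13/16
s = -7/8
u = -5/8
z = 7/8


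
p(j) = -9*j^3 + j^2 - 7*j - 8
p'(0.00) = -7.00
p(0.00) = -8.00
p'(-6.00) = -991.00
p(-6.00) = 2014.00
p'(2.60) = -184.32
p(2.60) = -177.62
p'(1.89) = -99.67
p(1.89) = -78.42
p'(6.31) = -1069.41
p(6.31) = -2273.51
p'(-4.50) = -562.75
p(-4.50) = 863.88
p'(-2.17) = -138.48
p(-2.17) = 103.86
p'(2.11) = -122.99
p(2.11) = -102.86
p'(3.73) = -375.19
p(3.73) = -487.25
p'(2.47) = -166.78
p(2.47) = -154.81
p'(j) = -27*j^2 + 2*j - 7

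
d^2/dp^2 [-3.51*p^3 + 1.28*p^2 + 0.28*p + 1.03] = 2.56 - 21.06*p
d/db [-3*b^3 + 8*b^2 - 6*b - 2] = -9*b^2 + 16*b - 6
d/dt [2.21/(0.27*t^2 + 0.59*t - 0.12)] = (-1.1934*t - 1.3039)/(0.27*t^2 + 0.59*t - 0.12)^2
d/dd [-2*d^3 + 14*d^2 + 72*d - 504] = -6*d^2 + 28*d + 72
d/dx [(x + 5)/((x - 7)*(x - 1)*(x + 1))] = 2*(-x^3 - 4*x^2 + 35*x + 6)/(x^6 - 14*x^5 + 47*x^4 + 28*x^3 - 97*x^2 - 14*x + 49)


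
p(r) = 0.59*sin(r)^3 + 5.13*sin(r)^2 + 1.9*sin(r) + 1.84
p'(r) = 1.77*sin(r)^2*cos(r) + 10.26*sin(r)*cos(r) + 1.9*cos(r)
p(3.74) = 2.29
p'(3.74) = 2.74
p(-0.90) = 3.22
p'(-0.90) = -3.14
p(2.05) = 7.98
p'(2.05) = -5.72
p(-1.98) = 3.96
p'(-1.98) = 2.40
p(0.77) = 5.85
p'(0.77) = 7.11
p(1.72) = 9.31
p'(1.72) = -2.05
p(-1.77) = 4.35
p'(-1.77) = 1.28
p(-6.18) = 2.09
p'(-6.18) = 2.96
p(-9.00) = 1.89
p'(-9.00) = 1.85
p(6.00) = 1.70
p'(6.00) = -0.80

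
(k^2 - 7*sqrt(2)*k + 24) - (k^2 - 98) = -7*sqrt(2)*k + 122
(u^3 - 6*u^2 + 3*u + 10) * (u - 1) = u^4 - 7*u^3 + 9*u^2 + 7*u - 10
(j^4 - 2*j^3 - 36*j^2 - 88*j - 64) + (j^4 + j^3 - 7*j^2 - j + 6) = 2*j^4 - j^3 - 43*j^2 - 89*j - 58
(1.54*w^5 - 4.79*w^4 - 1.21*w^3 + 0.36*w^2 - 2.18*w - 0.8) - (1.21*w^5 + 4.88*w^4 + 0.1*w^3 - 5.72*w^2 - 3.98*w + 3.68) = 0.33*w^5 - 9.67*w^4 - 1.31*w^3 + 6.08*w^2 + 1.8*w - 4.48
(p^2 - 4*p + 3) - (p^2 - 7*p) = 3*p + 3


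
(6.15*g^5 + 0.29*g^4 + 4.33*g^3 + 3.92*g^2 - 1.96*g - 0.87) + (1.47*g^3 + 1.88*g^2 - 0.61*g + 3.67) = 6.15*g^5 + 0.29*g^4 + 5.8*g^3 + 5.8*g^2 - 2.57*g + 2.8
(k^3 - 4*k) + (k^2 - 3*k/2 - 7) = k^3 + k^2 - 11*k/2 - 7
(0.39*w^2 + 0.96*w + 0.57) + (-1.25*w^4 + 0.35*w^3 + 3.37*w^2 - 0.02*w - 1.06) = -1.25*w^4 + 0.35*w^3 + 3.76*w^2 + 0.94*w - 0.49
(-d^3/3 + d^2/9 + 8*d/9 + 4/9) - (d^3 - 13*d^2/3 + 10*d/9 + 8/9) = -4*d^3/3 + 40*d^2/9 - 2*d/9 - 4/9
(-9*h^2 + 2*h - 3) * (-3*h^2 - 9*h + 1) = 27*h^4 + 75*h^3 - 18*h^2 + 29*h - 3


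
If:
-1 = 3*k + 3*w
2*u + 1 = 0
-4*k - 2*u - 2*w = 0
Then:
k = 5/6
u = -1/2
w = -7/6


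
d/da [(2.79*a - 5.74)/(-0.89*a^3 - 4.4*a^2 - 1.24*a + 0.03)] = (4.9662*a^3 - 3.0498*a^2 - 50.512*a - 7.0339)/(0.7921*a^6 + 7.832*a^5 + 21.5672*a^4 + 10.8586*a^3 + 1.2736*a^2 - 0.0744*a + 0.0009)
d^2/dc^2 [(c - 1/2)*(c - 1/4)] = 2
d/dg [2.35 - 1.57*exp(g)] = -1.57*exp(g)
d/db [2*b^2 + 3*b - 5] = 4*b + 3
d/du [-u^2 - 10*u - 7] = -2*u - 10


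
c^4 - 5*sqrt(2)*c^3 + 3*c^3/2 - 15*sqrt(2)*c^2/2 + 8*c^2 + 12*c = c*(c + 3/2)*(c - 4*sqrt(2))*(c - sqrt(2))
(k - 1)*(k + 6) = k^2 + 5*k - 6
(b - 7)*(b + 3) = b^2 - 4*b - 21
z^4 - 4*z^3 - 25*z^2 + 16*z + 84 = (z - 7)*(z - 2)*(z + 2)*(z + 3)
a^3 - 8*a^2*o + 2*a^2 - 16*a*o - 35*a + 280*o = (a - 5)*(a + 7)*(a - 8*o)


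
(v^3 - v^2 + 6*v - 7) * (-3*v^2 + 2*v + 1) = -3*v^5 + 5*v^4 - 19*v^3 + 32*v^2 - 8*v - 7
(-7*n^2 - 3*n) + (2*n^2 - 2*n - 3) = -5*n^2 - 5*n - 3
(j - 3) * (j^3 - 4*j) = j^4 - 3*j^3 - 4*j^2 + 12*j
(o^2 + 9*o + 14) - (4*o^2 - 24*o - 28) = -3*o^2 + 33*o + 42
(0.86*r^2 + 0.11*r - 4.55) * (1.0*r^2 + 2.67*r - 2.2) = 0.86*r^4 + 2.4062*r^3 - 6.1483*r^2 - 12.3905*r + 10.01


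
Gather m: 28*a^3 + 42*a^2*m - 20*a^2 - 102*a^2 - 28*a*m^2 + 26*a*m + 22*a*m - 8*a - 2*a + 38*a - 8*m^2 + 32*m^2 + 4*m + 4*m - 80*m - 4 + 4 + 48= 28*a^3 - 122*a^2 + 28*a + m^2*(24 - 28*a) + m*(42*a^2 + 48*a - 72) + 48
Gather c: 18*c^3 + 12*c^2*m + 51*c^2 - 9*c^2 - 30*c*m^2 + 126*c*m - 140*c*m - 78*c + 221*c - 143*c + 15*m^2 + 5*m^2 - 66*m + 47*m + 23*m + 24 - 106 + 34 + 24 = 18*c^3 + c^2*(12*m + 42) + c*(-30*m^2 - 14*m) + 20*m^2 + 4*m - 24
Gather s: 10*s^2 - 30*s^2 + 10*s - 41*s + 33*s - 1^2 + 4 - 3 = -20*s^2 + 2*s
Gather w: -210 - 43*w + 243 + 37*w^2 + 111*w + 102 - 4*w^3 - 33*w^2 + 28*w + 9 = -4*w^3 + 4*w^2 + 96*w + 144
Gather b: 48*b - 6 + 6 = 48*b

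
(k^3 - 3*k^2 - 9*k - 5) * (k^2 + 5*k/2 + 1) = k^5 - k^4/2 - 31*k^3/2 - 61*k^2/2 - 43*k/2 - 5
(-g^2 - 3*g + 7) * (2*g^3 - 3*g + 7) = -2*g^5 - 6*g^4 + 17*g^3 + 2*g^2 - 42*g + 49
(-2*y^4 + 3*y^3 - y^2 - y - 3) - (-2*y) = -2*y^4 + 3*y^3 - y^2 + y - 3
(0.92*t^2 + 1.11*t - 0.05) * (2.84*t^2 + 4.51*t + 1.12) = 2.6128*t^4 + 7.3016*t^3 + 5.8945*t^2 + 1.0177*t - 0.056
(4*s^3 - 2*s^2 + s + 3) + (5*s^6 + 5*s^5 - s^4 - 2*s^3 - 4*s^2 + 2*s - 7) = 5*s^6 + 5*s^5 - s^4 + 2*s^3 - 6*s^2 + 3*s - 4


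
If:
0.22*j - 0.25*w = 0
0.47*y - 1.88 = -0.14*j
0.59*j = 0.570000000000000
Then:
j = 0.97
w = 0.85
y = 3.71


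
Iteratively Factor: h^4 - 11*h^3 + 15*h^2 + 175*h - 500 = (h + 4)*(h^3 - 15*h^2 + 75*h - 125) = (h - 5)*(h + 4)*(h^2 - 10*h + 25) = (h - 5)^2*(h + 4)*(h - 5)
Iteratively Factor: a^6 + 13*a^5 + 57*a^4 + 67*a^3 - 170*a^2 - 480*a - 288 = (a + 4)*(a^5 + 9*a^4 + 21*a^3 - 17*a^2 - 102*a - 72) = (a + 1)*(a + 4)*(a^4 + 8*a^3 + 13*a^2 - 30*a - 72) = (a + 1)*(a + 3)*(a + 4)*(a^3 + 5*a^2 - 2*a - 24) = (a + 1)*(a + 3)*(a + 4)^2*(a^2 + a - 6) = (a - 2)*(a + 1)*(a + 3)*(a + 4)^2*(a + 3)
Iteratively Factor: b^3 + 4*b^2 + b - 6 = (b - 1)*(b^2 + 5*b + 6) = (b - 1)*(b + 3)*(b + 2)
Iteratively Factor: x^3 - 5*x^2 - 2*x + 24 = (x - 3)*(x^2 - 2*x - 8) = (x - 4)*(x - 3)*(x + 2)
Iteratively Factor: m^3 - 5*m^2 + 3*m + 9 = (m - 3)*(m^2 - 2*m - 3) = (m - 3)^2*(m + 1)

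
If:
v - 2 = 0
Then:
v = 2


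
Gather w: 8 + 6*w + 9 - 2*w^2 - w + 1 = -2*w^2 + 5*w + 18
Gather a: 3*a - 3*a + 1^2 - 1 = 0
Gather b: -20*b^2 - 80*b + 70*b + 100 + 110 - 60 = -20*b^2 - 10*b + 150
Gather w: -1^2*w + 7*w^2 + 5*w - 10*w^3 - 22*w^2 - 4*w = -10*w^3 - 15*w^2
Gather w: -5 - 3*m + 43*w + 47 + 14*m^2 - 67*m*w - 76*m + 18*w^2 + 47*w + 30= 14*m^2 - 79*m + 18*w^2 + w*(90 - 67*m) + 72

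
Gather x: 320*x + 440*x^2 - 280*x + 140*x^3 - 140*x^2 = 140*x^3 + 300*x^2 + 40*x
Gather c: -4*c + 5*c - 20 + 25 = c + 5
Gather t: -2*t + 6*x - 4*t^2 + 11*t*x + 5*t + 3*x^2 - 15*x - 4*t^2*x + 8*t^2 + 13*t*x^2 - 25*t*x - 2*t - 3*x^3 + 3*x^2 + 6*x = t^2*(4 - 4*x) + t*(13*x^2 - 14*x + 1) - 3*x^3 + 6*x^2 - 3*x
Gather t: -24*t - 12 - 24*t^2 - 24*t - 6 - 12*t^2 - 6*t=-36*t^2 - 54*t - 18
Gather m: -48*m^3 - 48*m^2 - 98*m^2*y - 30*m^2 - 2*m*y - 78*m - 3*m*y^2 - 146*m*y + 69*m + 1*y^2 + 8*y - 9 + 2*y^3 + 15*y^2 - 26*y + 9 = -48*m^3 + m^2*(-98*y - 78) + m*(-3*y^2 - 148*y - 9) + 2*y^3 + 16*y^2 - 18*y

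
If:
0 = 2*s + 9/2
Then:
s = -9/4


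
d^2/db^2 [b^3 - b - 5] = 6*b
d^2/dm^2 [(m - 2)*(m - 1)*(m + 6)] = 6*m + 6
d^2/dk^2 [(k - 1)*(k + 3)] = 2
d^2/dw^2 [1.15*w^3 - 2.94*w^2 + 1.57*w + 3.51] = 6.9*w - 5.88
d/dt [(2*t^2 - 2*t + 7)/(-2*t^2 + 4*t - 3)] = 2*(2*t^2 + 8*t - 11)/(4*t^4 - 16*t^3 + 28*t^2 - 24*t + 9)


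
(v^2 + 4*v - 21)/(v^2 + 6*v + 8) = (v^2 + 4*v - 21)/(v^2 + 6*v + 8)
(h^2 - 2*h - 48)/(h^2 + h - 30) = (h - 8)/(h - 5)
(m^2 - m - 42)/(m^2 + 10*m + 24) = (m - 7)/(m + 4)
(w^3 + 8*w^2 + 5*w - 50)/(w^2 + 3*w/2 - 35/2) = 2*(w^2 + 3*w - 10)/(2*w - 7)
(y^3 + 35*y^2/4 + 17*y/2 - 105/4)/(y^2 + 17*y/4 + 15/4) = (4*y^2 + 23*y - 35)/(4*y + 5)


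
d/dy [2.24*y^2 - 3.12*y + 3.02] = 4.48*y - 3.12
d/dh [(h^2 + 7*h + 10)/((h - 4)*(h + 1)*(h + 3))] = (-h^4 - 14*h^3 - 43*h^2 - 24*h + 46)/(h^6 - 26*h^4 - 24*h^3 + 169*h^2 + 312*h + 144)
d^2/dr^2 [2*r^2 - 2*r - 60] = 4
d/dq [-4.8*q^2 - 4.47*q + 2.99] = -9.6*q - 4.47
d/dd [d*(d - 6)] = 2*d - 6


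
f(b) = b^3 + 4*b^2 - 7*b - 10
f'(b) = 3*b^2 + 8*b - 7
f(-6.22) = -52.35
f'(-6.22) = 59.31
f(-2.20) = 14.11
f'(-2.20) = -10.08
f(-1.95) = 11.45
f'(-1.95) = -11.19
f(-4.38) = 13.37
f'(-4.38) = 15.51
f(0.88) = -12.38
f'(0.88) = 2.36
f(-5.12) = -3.52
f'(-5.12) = 30.68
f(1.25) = -10.55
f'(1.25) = 7.69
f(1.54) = -7.64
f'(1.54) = 12.43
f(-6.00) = -40.00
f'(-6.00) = 53.00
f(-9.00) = -352.00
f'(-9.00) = 164.00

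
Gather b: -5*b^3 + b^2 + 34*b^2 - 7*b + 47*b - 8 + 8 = -5*b^3 + 35*b^2 + 40*b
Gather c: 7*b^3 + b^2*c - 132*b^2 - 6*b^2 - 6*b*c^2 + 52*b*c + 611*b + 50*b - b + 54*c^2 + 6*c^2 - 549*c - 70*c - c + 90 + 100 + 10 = 7*b^3 - 138*b^2 + 660*b + c^2*(60 - 6*b) + c*(b^2 + 52*b - 620) + 200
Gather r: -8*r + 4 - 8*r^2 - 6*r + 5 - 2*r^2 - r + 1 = -10*r^2 - 15*r + 10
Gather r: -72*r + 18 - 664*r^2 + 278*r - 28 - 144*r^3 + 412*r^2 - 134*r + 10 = -144*r^3 - 252*r^2 + 72*r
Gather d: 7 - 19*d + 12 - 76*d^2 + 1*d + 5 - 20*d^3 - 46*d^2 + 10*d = -20*d^3 - 122*d^2 - 8*d + 24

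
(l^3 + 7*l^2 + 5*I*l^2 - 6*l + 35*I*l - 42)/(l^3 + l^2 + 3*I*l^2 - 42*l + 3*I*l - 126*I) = (l + 2*I)/(l - 6)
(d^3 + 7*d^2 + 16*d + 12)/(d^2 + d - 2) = (d^2 + 5*d + 6)/(d - 1)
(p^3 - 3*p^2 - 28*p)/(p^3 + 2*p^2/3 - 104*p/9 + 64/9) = 9*p*(p - 7)/(9*p^2 - 30*p + 16)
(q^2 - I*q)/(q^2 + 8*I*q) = (q - I)/(q + 8*I)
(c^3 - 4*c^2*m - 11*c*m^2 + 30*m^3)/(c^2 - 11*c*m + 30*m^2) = (c^2 + c*m - 6*m^2)/(c - 6*m)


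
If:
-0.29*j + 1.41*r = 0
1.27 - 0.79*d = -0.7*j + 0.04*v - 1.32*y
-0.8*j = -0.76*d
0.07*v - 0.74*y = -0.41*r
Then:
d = 11.324287340299*y + 16.0307188623023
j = 10.7580729732841*y + 15.2291829191871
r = 2.21265330656197*y + 3.13224329543565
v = -2.38839793843439*y - 18.3459964446945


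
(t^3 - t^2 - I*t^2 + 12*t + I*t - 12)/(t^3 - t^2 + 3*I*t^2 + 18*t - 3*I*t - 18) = (t^2 - I*t + 12)/(t^2 + 3*I*t + 18)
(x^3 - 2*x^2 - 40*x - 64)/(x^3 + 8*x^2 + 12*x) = (x^2 - 4*x - 32)/(x*(x + 6))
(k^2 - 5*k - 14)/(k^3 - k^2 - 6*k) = (k - 7)/(k*(k - 3))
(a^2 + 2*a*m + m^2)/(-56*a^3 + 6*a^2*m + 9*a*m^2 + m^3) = (a^2 + 2*a*m + m^2)/(-56*a^3 + 6*a^2*m + 9*a*m^2 + m^3)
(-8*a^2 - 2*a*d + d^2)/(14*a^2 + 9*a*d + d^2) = (-4*a + d)/(7*a + d)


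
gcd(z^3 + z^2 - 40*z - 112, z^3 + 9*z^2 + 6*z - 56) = z + 4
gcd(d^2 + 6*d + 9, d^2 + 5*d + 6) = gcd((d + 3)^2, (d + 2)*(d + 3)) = d + 3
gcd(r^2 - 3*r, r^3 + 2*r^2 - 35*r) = r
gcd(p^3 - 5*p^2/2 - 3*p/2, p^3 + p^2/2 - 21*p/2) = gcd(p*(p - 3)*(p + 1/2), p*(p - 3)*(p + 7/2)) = p^2 - 3*p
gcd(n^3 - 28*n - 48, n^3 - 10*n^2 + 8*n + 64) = n + 2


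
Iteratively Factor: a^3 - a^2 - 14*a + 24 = (a - 3)*(a^2 + 2*a - 8) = (a - 3)*(a + 4)*(a - 2)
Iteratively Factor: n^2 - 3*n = (n - 3)*(n)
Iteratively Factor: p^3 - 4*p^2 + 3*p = (p - 1)*(p^2 - 3*p) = p*(p - 1)*(p - 3)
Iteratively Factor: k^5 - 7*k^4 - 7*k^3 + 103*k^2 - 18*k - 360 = (k + 3)*(k^4 - 10*k^3 + 23*k^2 + 34*k - 120) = (k - 4)*(k + 3)*(k^3 - 6*k^2 - k + 30) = (k - 5)*(k - 4)*(k + 3)*(k^2 - k - 6) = (k - 5)*(k - 4)*(k - 3)*(k + 3)*(k + 2)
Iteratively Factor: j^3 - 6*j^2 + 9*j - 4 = (j - 1)*(j^2 - 5*j + 4) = (j - 1)^2*(j - 4)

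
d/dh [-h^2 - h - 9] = -2*h - 1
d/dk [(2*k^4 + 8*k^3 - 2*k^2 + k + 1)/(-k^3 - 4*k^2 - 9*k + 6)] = (-2*k^6 - 16*k^5 - 88*k^4 - 94*k^3 + 169*k^2 - 16*k + 15)/(k^6 + 8*k^5 + 34*k^4 + 60*k^3 + 33*k^2 - 108*k + 36)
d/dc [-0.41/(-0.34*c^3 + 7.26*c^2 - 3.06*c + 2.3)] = (-0.4182*c^2 + 5.9532*c - 1.2546)/(0.34*c^3 - 7.26*c^2 + 3.06*c - 2.3)^2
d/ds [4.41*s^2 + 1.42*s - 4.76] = 8.82*s + 1.42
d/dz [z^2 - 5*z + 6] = 2*z - 5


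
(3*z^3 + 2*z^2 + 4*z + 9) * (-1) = -3*z^3 - 2*z^2 - 4*z - 9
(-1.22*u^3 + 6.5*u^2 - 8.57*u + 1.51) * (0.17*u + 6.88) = -0.2074*u^4 - 7.2886*u^3 + 43.2631*u^2 - 58.7049*u + 10.3888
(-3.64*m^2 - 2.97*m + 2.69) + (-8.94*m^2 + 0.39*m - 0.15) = -12.58*m^2 - 2.58*m + 2.54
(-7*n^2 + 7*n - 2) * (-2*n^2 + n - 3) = 14*n^4 - 21*n^3 + 32*n^2 - 23*n + 6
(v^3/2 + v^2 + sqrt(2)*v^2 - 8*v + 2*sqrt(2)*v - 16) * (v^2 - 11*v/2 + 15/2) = v^5/2 - 7*v^4/4 + sqrt(2)*v^4 - 39*v^3/4 - 7*sqrt(2)*v^3/2 - 7*sqrt(2)*v^2/2 + 71*v^2/2 + 15*sqrt(2)*v + 28*v - 120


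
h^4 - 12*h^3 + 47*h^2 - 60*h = h*(h - 5)*(h - 4)*(h - 3)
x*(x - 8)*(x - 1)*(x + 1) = x^4 - 8*x^3 - x^2 + 8*x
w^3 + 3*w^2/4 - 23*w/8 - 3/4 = (w - 3/2)*(w + 1/4)*(w + 2)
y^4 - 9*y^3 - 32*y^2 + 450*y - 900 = (y - 6)*(y - 3)*(y - 5*sqrt(2))*(y + 5*sqrt(2))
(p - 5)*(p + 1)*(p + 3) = p^3 - p^2 - 17*p - 15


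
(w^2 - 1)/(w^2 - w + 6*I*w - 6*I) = (w + 1)/(w + 6*I)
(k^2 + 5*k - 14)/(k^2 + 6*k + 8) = (k^2 + 5*k - 14)/(k^2 + 6*k + 8)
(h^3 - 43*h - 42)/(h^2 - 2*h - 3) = (h^2 - h - 42)/(h - 3)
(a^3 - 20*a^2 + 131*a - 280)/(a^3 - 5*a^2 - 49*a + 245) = (a - 8)/(a + 7)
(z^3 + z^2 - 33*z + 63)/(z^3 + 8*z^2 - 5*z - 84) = (z - 3)/(z + 4)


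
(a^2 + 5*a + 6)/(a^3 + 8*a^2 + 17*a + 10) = (a + 3)/(a^2 + 6*a + 5)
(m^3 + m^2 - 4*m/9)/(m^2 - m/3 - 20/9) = m*(3*m - 1)/(3*m - 5)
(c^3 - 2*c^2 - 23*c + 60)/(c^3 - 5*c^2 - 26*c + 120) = (c - 3)/(c - 6)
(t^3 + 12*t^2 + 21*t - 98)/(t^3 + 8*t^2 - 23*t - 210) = (t^2 + 5*t - 14)/(t^2 + t - 30)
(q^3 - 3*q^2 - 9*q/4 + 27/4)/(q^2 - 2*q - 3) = (q^2 - 9/4)/(q + 1)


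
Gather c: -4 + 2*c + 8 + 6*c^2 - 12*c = 6*c^2 - 10*c + 4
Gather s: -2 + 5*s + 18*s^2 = 18*s^2 + 5*s - 2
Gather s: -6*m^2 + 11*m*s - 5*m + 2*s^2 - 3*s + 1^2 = -6*m^2 - 5*m + 2*s^2 + s*(11*m - 3) + 1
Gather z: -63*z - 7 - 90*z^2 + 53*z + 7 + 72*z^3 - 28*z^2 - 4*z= 72*z^3 - 118*z^2 - 14*z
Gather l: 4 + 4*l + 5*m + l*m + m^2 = l*(m + 4) + m^2 + 5*m + 4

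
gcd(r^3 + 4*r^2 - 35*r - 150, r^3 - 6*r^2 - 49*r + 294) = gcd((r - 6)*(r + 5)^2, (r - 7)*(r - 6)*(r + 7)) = r - 6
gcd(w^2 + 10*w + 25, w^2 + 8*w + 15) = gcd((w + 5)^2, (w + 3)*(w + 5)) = w + 5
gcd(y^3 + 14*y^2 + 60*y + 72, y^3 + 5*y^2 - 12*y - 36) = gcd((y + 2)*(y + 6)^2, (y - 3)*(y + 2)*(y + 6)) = y^2 + 8*y + 12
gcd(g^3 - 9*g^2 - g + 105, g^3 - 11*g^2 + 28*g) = g - 7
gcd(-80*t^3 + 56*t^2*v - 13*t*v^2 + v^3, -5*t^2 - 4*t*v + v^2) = 5*t - v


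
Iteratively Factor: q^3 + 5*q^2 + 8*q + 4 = (q + 2)*(q^2 + 3*q + 2) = (q + 2)^2*(q + 1)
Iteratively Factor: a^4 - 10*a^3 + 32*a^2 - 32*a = (a - 4)*(a^3 - 6*a^2 + 8*a) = a*(a - 4)*(a^2 - 6*a + 8) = a*(a - 4)^2*(a - 2)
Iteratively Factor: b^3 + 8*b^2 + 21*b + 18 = (b + 2)*(b^2 + 6*b + 9) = (b + 2)*(b + 3)*(b + 3)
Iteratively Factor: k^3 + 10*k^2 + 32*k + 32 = (k + 4)*(k^2 + 6*k + 8) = (k + 2)*(k + 4)*(k + 4)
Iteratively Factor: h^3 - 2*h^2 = (h)*(h^2 - 2*h) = h^2*(h - 2)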